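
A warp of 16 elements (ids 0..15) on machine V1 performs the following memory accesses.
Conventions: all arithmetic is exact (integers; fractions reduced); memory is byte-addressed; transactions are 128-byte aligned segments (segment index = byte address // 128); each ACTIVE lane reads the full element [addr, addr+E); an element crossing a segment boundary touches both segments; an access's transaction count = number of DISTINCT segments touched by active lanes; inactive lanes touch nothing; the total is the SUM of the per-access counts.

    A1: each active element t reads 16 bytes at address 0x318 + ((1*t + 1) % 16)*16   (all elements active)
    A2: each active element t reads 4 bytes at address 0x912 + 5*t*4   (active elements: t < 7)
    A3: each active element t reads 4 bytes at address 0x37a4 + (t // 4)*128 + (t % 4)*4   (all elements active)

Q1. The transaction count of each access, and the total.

A1: 3 transactions
A2: 2 transactions
A3: 4 transactions

Answer: 3,2,4; total 9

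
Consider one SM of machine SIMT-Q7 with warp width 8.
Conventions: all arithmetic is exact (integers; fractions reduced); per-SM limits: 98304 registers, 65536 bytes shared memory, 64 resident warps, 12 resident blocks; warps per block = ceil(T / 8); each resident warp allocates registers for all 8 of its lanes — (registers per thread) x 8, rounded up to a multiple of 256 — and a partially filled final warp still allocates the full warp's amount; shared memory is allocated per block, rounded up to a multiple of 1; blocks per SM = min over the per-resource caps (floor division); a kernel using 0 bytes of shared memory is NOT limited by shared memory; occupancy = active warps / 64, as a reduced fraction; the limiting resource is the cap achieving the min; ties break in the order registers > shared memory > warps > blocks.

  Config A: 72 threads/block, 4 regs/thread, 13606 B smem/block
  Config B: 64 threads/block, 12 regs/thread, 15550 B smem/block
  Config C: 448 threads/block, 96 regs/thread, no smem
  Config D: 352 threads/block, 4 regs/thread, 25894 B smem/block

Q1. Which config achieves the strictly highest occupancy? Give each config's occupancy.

occupancies: A 9/16, B 1/2, C 7/8, D 11/16

Answer: C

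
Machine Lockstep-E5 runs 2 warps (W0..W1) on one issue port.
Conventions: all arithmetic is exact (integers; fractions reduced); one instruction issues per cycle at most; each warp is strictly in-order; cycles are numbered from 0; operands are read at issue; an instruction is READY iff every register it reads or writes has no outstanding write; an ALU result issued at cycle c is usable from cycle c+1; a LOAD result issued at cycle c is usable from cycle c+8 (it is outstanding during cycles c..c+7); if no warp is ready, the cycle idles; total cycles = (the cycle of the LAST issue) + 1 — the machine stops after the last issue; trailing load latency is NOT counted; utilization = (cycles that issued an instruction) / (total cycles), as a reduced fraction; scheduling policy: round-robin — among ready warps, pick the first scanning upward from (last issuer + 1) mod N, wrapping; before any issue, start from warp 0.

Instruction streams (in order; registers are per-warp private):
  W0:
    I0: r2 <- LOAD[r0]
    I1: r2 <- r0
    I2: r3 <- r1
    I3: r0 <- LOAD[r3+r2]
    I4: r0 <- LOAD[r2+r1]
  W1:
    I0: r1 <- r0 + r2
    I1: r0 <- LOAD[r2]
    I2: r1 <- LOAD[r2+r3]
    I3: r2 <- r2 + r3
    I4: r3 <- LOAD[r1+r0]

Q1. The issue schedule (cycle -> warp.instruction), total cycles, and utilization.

cycle 0: W0.I0
cycle 1: W1.I0
cycle 2: W1.I1
cycle 3: W1.I2
cycle 4: W1.I3
cycle 5: idle
cycle 6: idle
cycle 7: idle
cycle 8: W0.I1
cycle 9: W0.I2
cycle 10: W0.I3
cycle 11: W1.I4
cycle 12: idle
cycle 13: idle
cycle 14: idle
cycle 15: idle
cycle 16: idle
cycle 17: idle
cycle 18: W0.I4

Answer: 19 cycles, utilization 10/19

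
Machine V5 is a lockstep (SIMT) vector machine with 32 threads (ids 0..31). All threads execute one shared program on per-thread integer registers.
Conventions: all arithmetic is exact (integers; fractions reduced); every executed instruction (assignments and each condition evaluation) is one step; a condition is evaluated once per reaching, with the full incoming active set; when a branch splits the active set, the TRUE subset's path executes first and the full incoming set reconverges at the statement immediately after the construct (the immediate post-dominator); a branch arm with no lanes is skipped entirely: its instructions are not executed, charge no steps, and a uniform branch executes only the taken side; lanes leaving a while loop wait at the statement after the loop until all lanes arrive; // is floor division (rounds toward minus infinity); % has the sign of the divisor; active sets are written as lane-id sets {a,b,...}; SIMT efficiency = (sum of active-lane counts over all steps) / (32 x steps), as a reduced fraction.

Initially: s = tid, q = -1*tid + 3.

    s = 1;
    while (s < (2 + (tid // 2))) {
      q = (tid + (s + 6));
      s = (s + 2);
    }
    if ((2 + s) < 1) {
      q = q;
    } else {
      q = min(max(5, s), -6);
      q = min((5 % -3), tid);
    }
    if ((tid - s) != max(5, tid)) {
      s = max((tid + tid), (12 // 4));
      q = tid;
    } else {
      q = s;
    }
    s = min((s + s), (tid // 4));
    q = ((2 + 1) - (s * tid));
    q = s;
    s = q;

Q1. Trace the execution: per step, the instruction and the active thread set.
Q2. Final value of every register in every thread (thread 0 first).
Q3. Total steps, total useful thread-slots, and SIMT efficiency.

step 0: s <- 1                       {0,1,2,3,4,5,6,7,8,9,10,11,12,13,14,15,16,17,18,19,20,21,22,23,24,25,26,27,28,29,30,31}
step 1: eval (s < (2 + (tid // 2)))  {0,1,2,3,4,5,6,7,8,9,10,11,12,13,14,15,16,17,18,19,20,21,22,23,24,25,26,27,28,29,30,31}
step 2: q <- (tid + (s + 6))         {0,1,2,3,4,5,6,7,8,9,10,11,12,13,14,15,16,17,18,19,20,21,22,23,24,25,26,27,28,29,30,31}
step 3: s <- (s + 2)                 {0,1,2,3,4,5,6,7,8,9,10,11,12,13,14,15,16,17,18,19,20,21,22,23,24,25,26,27,28,29,30,31}
step 4: eval (s < (2 + (tid // 2)))  {0,1,2,3,4,5,6,7,8,9,10,11,12,13,14,15,16,17,18,19,20,21,22,23,24,25,26,27,28,29,30,31}
step 5: q <- (tid + (s + 6))         {4,5,6,7,8,9,10,11,12,13,14,15,16,17,18,19,20,21,22,23,24,25,26,27,28,29,30,31}
step 6: s <- (s + 2)                 {4,5,6,7,8,9,10,11,12,13,14,15,16,17,18,19,20,21,22,23,24,25,26,27,28,29,30,31}
step 7: eval (s < (2 + (tid // 2)))  {4,5,6,7,8,9,10,11,12,13,14,15,16,17,18,19,20,21,22,23,24,25,26,27,28,29,30,31}
step 8: q <- (tid + (s + 6))         {8,9,10,11,12,13,14,15,16,17,18,19,20,21,22,23,24,25,26,27,28,29,30,31}
step 9: s <- (s + 2)                 {8,9,10,11,12,13,14,15,16,17,18,19,20,21,22,23,24,25,26,27,28,29,30,31}
step 10: eval (s < (2 + (tid // 2)))  {8,9,10,11,12,13,14,15,16,17,18,19,20,21,22,23,24,25,26,27,28,29,30,31}
step 11: q <- (tid + (s + 6))         {12,13,14,15,16,17,18,19,20,21,22,23,24,25,26,27,28,29,30,31}
step 12: s <- (s + 2)                 {12,13,14,15,16,17,18,19,20,21,22,23,24,25,26,27,28,29,30,31}
step 13: eval (s < (2 + (tid // 2)))  {12,13,14,15,16,17,18,19,20,21,22,23,24,25,26,27,28,29,30,31}
step 14: q <- (tid + (s + 6))         {16,17,18,19,20,21,22,23,24,25,26,27,28,29,30,31}
step 15: s <- (s + 2)                 {16,17,18,19,20,21,22,23,24,25,26,27,28,29,30,31}
step 16: eval (s < (2 + (tid // 2)))  {16,17,18,19,20,21,22,23,24,25,26,27,28,29,30,31}
step 17: q <- (tid + (s + 6))         {20,21,22,23,24,25,26,27,28,29,30,31}
step 18: s <- (s + 2)                 {20,21,22,23,24,25,26,27,28,29,30,31}
step 19: eval (s < (2 + (tid // 2)))  {20,21,22,23,24,25,26,27,28,29,30,31}
step 20: q <- (tid + (s + 6))         {24,25,26,27,28,29,30,31}
step 21: s <- (s + 2)                 {24,25,26,27,28,29,30,31}
step 22: eval (s < (2 + (tid // 2)))  {24,25,26,27,28,29,30,31}
step 23: q <- (tid + (s + 6))         {28,29,30,31}
step 24: s <- (s + 2)                 {28,29,30,31}
step 25: eval (s < (2 + (tid // 2)))  {28,29,30,31}
step 26: eval ((2 + s) < 1)           {0,1,2,3,4,5,6,7,8,9,10,11,12,13,14,15,16,17,18,19,20,21,22,23,24,25,26,27,28,29,30,31}
step 27: q <- min(max(5, s), -6)      {0,1,2,3,4,5,6,7,8,9,10,11,12,13,14,15,16,17,18,19,20,21,22,23,24,25,26,27,28,29,30,31}
step 28: q <- min((5 % -3), tid)      {0,1,2,3,4,5,6,7,8,9,10,11,12,13,14,15,16,17,18,19,20,21,22,23,24,25,26,27,28,29,30,31}
step 29: eval ((tid - s) != max(5, tid)) {0,1,2,3,4,5,6,7,8,9,10,11,12,13,14,15,16,17,18,19,20,21,22,23,24,25,26,27,28,29,30,31}
step 30: s <- max((tid + tid), (12 // 4)) {0,1,2,3,4,5,6,7,8,9,10,11,12,13,14,15,16,17,18,19,20,21,22,23,24,25,26,27,28,29,30,31}
step 31: q <- tid                     {0,1,2,3,4,5,6,7,8,9,10,11,12,13,14,15,16,17,18,19,20,21,22,23,24,25,26,27,28,29,30,31}
step 32: s <- min((s + s), (tid // 4)) {0,1,2,3,4,5,6,7,8,9,10,11,12,13,14,15,16,17,18,19,20,21,22,23,24,25,26,27,28,29,30,31}
step 33: q <- ((2 + 1) - (s * tid))   {0,1,2,3,4,5,6,7,8,9,10,11,12,13,14,15,16,17,18,19,20,21,22,23,24,25,26,27,28,29,30,31}
step 34: q <- s                       {0,1,2,3,4,5,6,7,8,9,10,11,12,13,14,15,16,17,18,19,20,21,22,23,24,25,26,27,28,29,30,31}
step 35: s <- q                       {0,1,2,3,4,5,6,7,8,9,10,11,12,13,14,15,16,17,18,19,20,21,22,23,24,25,26,27,28,29,30,31}

Answer: 36 steps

s: 0,0,0,0,1,1,1,1,2,2,2,2,3,3,3,3,4,4,4,4,5,5,5,5,6,6,6,6,7,7,7,7
q: 0,0,0,0,1,1,1,1,2,2,2,2,3,3,3,3,4,4,4,4,5,5,5,5,6,6,6,6,7,7,7,7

steps = 36; useful = 816; efficiency = 816/1152 = 17/24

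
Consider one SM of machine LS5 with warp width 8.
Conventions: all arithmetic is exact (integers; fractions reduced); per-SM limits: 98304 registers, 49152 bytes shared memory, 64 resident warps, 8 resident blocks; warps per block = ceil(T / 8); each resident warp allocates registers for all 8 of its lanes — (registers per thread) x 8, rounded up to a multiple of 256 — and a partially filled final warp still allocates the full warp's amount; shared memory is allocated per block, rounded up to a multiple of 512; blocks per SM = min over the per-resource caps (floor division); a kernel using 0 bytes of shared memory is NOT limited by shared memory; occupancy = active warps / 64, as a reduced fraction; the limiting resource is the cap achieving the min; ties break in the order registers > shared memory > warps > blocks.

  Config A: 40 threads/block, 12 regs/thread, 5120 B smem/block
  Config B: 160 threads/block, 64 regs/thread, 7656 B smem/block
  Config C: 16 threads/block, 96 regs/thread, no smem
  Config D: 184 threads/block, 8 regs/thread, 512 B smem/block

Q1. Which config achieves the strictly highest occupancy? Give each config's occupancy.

occupancies: A 5/8, B 15/16, C 1/4, D 23/32

Answer: B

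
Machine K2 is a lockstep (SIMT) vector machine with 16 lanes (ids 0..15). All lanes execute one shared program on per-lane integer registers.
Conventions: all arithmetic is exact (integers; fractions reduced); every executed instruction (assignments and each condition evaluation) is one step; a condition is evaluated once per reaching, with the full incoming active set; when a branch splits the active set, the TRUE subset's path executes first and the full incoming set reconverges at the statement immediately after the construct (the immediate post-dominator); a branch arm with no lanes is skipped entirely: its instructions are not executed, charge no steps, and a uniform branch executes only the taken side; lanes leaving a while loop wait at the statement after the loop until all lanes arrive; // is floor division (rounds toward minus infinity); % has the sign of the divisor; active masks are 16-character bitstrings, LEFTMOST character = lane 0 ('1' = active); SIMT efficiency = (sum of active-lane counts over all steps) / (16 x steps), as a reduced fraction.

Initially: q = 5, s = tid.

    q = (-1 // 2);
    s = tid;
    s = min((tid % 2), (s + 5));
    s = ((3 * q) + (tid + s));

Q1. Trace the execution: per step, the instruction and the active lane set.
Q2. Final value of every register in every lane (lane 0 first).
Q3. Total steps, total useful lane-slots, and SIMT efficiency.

step 0: q <- (-1 // 2)               1111111111111111
step 1: s <- tid                     1111111111111111
step 2: s <- min((tid % 2), (s + 5)) 1111111111111111
step 3: s <- ((3 * q) + (tid + s))   1111111111111111

Answer: 4 steps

q: -1,-1,-1,-1,-1,-1,-1,-1,-1,-1,-1,-1,-1,-1,-1,-1
s: -3,-1,-1,1,1,3,3,5,5,7,7,9,9,11,11,13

steps = 4; useful = 64; efficiency = 64/64 = 1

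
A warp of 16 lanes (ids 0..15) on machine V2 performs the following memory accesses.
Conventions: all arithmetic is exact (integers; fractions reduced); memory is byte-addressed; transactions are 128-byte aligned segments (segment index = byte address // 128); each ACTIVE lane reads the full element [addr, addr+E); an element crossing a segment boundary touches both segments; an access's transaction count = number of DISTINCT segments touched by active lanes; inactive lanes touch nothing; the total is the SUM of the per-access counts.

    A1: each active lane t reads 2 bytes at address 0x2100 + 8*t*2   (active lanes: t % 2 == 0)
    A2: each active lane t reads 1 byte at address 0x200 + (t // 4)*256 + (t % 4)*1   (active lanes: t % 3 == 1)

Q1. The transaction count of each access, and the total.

A1: 2 transactions
A2: 4 transactions

Answer: 2,4; total 6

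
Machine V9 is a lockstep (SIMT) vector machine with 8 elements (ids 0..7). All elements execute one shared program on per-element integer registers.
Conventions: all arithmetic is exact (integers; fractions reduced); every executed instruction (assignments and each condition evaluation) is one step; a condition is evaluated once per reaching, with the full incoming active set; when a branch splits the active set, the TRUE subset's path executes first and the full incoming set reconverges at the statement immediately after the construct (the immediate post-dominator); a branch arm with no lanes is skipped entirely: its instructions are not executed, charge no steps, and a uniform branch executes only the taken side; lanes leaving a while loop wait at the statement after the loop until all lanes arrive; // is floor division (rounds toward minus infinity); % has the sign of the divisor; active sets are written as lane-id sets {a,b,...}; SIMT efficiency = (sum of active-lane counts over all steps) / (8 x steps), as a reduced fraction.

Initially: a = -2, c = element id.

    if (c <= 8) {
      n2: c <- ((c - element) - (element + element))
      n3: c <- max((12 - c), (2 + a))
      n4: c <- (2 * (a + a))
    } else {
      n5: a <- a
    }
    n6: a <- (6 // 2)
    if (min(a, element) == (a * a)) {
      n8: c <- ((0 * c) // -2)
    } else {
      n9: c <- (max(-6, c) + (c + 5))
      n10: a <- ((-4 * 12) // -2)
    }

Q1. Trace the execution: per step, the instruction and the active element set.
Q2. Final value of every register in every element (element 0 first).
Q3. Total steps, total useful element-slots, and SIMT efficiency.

step 0: eval (c <= 8)                {0,1,2,3,4,5,6,7}
step 1: c <- ((c - element) - (element + element)) {0,1,2,3,4,5,6,7}
step 2: c <- max((12 - c), (2 + a))  {0,1,2,3,4,5,6,7}
step 3: c <- (2 * (a + a))           {0,1,2,3,4,5,6,7}
step 4: a <- (6 // 2)                {0,1,2,3,4,5,6,7}
step 5: eval (min(a, element) == (a * a)) {0,1,2,3,4,5,6,7}
step 6: c <- (max(-6, c) + (c + 5))  {0,1,2,3,4,5,6,7}
step 7: a <- ((-4 * 12) // -2)       {0,1,2,3,4,5,6,7}

Answer: 8 steps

a: 24,24,24,24,24,24,24,24
c: -9,-9,-9,-9,-9,-9,-9,-9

steps = 8; useful = 64; efficiency = 64/64 = 1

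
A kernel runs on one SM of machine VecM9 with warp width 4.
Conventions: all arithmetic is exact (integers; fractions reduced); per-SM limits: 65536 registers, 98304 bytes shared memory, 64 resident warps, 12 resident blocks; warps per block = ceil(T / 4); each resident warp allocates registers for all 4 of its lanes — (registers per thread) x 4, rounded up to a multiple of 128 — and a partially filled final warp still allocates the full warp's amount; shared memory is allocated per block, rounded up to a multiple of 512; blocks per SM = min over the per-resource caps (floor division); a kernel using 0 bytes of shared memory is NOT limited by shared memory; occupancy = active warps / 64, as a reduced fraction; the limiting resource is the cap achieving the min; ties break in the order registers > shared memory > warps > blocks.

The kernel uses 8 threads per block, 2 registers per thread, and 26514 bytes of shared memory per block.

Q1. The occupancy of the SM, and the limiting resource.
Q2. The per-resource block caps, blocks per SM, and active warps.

Answer: occupancy 3/32, limited by shared memory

registers: 256 blocks
shared memory: 3 blocks
warps: 32 blocks
blocks: 12 blocks

Answer: 3 blocks, 6 active warps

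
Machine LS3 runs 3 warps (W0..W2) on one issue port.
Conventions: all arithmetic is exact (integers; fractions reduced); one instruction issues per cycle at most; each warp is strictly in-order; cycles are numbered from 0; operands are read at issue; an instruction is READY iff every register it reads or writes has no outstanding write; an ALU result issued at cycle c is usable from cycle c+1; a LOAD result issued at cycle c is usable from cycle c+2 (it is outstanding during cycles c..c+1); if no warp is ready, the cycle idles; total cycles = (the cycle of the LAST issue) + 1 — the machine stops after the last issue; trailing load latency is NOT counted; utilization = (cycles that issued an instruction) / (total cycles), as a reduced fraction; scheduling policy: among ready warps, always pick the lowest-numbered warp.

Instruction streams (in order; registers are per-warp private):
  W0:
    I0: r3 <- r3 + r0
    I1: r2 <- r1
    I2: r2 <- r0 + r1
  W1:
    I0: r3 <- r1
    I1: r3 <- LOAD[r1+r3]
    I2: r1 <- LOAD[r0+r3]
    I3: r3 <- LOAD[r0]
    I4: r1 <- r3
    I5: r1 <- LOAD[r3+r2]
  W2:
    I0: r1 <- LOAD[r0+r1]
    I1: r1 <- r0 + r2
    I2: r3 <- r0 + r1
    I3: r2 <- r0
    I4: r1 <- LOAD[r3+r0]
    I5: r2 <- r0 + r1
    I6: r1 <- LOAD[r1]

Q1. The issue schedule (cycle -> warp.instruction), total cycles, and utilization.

cycle 0: W0.I0
cycle 1: W0.I1
cycle 2: W0.I2
cycle 3: W1.I0
cycle 4: W1.I1
cycle 5: W2.I0
cycle 6: W1.I2
cycle 7: W1.I3
cycle 8: W2.I1
cycle 9: W1.I4
cycle 10: W1.I5
cycle 11: W2.I2
cycle 12: W2.I3
cycle 13: W2.I4
cycle 14: idle
cycle 15: W2.I5
cycle 16: W2.I6

Answer: 17 cycles, utilization 16/17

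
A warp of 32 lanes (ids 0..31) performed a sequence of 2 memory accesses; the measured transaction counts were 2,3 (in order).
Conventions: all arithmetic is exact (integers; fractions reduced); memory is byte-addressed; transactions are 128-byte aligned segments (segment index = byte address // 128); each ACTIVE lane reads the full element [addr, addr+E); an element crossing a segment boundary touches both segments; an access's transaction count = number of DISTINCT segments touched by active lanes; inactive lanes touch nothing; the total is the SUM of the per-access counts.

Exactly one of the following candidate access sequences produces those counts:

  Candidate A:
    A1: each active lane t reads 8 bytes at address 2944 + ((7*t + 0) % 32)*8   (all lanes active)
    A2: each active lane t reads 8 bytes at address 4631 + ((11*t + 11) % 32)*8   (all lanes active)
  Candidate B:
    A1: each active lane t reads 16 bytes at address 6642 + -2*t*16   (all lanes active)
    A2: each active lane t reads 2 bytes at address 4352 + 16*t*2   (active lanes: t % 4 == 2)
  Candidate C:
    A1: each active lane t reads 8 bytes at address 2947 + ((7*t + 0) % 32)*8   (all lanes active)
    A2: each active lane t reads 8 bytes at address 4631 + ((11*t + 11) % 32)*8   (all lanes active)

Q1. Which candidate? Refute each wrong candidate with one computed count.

B: A1 gives 9 transactions, not 2
C: A1 gives 3 transactions, not 2
A: all counts match (2,3)

Answer: A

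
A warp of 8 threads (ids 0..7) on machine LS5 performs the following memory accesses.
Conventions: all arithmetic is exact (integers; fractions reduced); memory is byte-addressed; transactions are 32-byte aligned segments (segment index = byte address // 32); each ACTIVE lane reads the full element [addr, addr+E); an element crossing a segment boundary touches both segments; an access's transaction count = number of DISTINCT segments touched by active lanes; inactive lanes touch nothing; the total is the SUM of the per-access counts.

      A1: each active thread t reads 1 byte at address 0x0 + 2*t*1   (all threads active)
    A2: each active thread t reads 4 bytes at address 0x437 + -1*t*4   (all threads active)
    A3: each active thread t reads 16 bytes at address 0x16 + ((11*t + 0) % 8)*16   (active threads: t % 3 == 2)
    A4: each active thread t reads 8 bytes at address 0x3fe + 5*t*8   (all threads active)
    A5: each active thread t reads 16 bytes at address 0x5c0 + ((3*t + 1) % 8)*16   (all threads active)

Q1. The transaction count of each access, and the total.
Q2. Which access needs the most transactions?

A1: 1 transaction
A2: 2 transactions
A3: 2 transactions
A4: 10 transactions
A5: 4 transactions

Answer: 1,2,2,10,4; total 19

Answer: A4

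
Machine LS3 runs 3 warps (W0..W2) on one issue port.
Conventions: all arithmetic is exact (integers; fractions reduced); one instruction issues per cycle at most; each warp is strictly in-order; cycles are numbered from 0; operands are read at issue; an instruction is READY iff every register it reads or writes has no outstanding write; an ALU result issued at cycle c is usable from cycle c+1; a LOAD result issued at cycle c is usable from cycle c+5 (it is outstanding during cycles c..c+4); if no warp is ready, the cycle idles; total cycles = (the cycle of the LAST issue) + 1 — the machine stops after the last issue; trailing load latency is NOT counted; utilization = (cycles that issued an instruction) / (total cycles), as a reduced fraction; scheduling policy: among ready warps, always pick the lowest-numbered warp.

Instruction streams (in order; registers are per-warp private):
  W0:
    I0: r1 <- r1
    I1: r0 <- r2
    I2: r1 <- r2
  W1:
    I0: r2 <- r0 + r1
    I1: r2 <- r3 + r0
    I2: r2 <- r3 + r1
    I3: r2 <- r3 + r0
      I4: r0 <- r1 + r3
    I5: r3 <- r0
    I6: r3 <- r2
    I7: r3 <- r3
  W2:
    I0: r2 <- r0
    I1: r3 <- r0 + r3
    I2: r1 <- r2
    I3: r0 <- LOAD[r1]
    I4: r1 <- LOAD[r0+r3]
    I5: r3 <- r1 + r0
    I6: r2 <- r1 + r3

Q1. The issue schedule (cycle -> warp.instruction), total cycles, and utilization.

cycle 0: W0.I0
cycle 1: W0.I1
cycle 2: W0.I2
cycle 3: W1.I0
cycle 4: W1.I1
cycle 5: W1.I2
cycle 6: W1.I3
cycle 7: W1.I4
cycle 8: W1.I5
cycle 9: W1.I6
cycle 10: W1.I7
cycle 11: W2.I0
cycle 12: W2.I1
cycle 13: W2.I2
cycle 14: W2.I3
cycle 15: idle
cycle 16: idle
cycle 17: idle
cycle 18: idle
cycle 19: W2.I4
cycle 20: idle
cycle 21: idle
cycle 22: idle
cycle 23: idle
cycle 24: W2.I5
cycle 25: W2.I6

Answer: 26 cycles, utilization 9/13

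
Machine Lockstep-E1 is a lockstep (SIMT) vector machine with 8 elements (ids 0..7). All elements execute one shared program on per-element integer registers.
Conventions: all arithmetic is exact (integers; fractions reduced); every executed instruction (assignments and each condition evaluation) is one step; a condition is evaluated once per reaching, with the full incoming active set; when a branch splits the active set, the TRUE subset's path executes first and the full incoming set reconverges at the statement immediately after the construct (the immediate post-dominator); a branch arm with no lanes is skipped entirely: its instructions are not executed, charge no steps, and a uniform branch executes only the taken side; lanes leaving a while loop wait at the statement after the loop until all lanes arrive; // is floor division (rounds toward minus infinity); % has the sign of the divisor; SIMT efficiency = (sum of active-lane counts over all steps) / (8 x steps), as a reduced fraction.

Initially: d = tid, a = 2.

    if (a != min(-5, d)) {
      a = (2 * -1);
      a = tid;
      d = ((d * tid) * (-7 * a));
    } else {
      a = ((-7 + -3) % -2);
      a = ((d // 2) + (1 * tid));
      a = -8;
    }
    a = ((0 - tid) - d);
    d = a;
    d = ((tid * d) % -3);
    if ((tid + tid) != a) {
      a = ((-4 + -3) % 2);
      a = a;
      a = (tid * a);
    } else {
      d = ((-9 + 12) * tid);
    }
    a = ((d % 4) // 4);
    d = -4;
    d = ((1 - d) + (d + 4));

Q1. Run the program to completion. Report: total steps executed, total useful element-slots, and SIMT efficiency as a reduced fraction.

Answer: 15 steps, 110 useful, 11/12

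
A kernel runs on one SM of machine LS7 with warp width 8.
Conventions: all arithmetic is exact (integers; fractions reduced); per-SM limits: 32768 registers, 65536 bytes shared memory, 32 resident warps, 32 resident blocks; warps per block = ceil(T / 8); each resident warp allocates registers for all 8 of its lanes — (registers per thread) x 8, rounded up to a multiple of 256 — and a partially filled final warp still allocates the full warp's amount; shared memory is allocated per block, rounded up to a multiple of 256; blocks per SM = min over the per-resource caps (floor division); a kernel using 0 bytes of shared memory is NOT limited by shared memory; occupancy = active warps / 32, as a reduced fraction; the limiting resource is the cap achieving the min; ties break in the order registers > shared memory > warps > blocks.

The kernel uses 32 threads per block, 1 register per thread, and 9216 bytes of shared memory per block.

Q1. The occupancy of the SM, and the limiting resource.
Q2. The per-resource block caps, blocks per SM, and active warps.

Answer: occupancy 7/8, limited by shared memory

registers: 32 blocks
shared memory: 7 blocks
warps: 8 blocks
blocks: 32 blocks

Answer: 7 blocks, 28 active warps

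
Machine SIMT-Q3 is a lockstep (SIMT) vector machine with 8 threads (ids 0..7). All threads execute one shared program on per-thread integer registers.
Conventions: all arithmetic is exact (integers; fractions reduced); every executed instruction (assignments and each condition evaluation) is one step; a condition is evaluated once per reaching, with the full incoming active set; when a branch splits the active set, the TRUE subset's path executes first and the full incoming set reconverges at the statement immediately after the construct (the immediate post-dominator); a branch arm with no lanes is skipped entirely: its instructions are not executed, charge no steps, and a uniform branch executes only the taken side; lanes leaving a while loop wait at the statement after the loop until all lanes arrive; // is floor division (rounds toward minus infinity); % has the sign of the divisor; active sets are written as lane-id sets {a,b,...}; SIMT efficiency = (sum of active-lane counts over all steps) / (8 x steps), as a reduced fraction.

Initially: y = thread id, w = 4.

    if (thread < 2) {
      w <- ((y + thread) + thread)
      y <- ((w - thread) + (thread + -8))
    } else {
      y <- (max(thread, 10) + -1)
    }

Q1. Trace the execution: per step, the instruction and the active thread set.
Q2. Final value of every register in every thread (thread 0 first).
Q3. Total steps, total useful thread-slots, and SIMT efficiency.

step 0: eval (thread < 2)            {0,1,2,3,4,5,6,7}
step 1: w <- ((y + thread) + thread) {0,1}
step 2: y <- ((w - thread) + (thread + -8)) {0,1}
step 3: y <- (max(thread, 10) + -1)  {2,3,4,5,6,7}

Answer: 4 steps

y: -8,-5,9,9,9,9,9,9
w: 0,3,4,4,4,4,4,4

steps = 4; useful = 18; efficiency = 18/32 = 9/16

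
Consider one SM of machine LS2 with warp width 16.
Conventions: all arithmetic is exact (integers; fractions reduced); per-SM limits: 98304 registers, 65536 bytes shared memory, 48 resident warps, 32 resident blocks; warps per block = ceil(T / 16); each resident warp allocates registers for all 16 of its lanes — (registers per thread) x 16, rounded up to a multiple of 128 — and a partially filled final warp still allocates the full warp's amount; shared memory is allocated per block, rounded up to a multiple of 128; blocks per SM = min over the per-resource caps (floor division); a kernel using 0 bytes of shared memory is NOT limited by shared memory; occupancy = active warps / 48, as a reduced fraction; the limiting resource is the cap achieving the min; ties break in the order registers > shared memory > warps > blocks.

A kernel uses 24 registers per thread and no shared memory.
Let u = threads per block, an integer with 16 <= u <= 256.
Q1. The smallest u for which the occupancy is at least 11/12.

Answer: u = 17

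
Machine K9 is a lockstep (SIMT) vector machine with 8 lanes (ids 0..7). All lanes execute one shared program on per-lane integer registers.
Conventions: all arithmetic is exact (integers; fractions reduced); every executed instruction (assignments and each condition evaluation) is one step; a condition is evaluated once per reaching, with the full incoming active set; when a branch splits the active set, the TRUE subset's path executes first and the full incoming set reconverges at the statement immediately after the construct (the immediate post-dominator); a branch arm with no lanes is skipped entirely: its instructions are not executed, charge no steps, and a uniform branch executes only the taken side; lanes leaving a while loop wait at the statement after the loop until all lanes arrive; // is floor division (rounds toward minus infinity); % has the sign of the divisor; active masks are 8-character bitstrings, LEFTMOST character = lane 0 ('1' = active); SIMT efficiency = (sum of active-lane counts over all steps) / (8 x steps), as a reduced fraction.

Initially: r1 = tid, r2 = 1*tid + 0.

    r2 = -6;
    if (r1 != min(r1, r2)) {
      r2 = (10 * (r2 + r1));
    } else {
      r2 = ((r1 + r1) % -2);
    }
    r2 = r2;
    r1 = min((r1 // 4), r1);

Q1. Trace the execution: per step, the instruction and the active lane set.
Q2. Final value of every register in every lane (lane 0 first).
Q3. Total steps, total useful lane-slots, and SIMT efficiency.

step 0: r2 <- -6                     11111111
step 1: eval (r1 != min(r1, r2))     11111111
step 2: r2 <- (10 * (r2 + r1))       11111111
step 3: r2 <- r2                     11111111
step 4: r1 <- min((r1 // 4), r1)     11111111

Answer: 5 steps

r1: 0,0,0,0,1,1,1,1
r2: -60,-50,-40,-30,-20,-10,0,10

steps = 5; useful = 40; efficiency = 40/40 = 1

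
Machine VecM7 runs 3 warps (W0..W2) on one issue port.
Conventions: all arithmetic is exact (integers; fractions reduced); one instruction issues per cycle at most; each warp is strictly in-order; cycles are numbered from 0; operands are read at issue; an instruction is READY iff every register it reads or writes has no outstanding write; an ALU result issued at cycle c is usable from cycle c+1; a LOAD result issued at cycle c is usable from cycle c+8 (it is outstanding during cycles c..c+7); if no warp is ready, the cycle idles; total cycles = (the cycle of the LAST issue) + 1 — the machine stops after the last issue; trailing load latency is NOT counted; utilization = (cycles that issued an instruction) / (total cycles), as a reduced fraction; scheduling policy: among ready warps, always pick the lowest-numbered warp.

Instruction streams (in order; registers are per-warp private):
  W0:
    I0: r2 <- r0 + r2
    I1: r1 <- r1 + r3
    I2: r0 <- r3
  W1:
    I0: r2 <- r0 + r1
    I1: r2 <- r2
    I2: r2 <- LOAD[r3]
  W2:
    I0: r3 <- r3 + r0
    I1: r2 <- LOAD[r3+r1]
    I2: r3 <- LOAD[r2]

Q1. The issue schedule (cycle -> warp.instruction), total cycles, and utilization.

cycle 0: W0.I0
cycle 1: W0.I1
cycle 2: W0.I2
cycle 3: W1.I0
cycle 4: W1.I1
cycle 5: W1.I2
cycle 6: W2.I0
cycle 7: W2.I1
cycle 8: idle
cycle 9: idle
cycle 10: idle
cycle 11: idle
cycle 12: idle
cycle 13: idle
cycle 14: idle
cycle 15: W2.I2

Answer: 16 cycles, utilization 9/16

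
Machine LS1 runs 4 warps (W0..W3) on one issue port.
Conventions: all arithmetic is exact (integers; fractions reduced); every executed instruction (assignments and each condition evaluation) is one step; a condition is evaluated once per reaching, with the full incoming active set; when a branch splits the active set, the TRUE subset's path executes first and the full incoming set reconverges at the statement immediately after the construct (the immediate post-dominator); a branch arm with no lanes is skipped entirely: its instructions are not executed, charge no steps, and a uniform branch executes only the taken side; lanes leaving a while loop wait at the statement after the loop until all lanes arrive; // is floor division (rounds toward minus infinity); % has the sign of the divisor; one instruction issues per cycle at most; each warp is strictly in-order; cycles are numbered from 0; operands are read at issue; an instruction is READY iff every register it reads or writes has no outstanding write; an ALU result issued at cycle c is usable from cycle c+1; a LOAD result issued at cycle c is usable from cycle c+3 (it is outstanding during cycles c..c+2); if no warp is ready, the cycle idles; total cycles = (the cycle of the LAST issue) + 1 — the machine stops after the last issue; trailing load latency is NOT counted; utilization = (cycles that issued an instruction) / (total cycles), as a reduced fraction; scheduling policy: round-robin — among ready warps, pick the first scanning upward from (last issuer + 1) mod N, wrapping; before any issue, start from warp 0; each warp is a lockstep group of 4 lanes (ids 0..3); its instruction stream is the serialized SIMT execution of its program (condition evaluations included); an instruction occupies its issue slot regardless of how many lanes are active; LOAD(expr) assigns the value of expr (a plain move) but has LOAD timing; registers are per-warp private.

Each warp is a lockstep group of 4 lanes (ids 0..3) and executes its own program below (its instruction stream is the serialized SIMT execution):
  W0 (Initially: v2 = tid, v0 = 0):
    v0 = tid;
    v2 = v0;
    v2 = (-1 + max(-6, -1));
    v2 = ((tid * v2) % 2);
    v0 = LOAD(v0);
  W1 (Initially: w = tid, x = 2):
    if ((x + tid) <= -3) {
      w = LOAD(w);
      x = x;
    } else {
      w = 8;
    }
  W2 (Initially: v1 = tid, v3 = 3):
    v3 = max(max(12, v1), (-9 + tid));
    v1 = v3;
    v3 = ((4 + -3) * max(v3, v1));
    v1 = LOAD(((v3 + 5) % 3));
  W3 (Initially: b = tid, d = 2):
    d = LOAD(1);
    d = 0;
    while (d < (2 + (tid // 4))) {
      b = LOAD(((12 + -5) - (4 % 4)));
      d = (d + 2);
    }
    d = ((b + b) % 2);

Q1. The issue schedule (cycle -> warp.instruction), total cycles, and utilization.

cycle 0: W0.I0
cycle 1: W1.I0
cycle 2: W2.I0
cycle 3: W3.I0
cycle 4: W0.I1
cycle 5: W1.I1
cycle 6: W2.I1
cycle 7: W3.I1
cycle 8: W0.I2
cycle 9: W2.I2
cycle 10: W3.I2
cycle 11: W0.I3
cycle 12: W2.I3
cycle 13: W3.I3
cycle 14: W0.I4
cycle 15: W3.I4
cycle 16: W3.I5
cycle 17: W3.I6

Answer: 18 cycles, utilization 1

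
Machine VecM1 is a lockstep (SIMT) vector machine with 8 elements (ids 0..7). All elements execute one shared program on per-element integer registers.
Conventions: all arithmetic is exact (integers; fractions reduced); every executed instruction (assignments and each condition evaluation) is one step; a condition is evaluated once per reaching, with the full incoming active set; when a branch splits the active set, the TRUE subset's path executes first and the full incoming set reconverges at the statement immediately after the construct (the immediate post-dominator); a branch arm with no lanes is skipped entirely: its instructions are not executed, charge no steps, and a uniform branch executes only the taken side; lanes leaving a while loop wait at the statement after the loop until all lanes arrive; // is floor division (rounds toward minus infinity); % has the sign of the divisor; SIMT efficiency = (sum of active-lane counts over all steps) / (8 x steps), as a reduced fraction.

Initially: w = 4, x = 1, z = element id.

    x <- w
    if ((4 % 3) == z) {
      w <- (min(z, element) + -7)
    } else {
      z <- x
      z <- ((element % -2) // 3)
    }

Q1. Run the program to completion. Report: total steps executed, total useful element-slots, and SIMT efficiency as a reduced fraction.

Answer: 5 steps, 31 useful, 31/40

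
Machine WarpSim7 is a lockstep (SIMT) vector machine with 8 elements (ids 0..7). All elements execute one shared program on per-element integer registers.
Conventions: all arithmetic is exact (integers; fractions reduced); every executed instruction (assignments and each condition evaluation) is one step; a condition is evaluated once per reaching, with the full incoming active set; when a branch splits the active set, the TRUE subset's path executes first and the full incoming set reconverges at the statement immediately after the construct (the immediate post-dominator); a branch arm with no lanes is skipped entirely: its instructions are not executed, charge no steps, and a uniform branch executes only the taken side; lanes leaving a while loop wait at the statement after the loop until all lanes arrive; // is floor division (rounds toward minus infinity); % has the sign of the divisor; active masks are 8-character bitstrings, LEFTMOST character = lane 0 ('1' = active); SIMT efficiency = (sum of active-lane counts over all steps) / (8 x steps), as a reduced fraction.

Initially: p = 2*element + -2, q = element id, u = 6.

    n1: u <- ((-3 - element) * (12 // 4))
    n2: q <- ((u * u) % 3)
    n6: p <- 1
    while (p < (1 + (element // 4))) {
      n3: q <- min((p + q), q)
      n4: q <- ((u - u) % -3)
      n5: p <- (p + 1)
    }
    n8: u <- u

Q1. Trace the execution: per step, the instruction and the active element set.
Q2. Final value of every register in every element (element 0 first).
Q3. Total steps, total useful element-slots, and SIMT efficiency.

step 0: u <- ((-3 - element) * (12 // 4)) 11111111
step 1: q <- ((u * u) % 3)           11111111
step 2: p <- 1                       11111111
step 3: eval (p < (1 + (element // 4))) 11111111
step 4: q <- min((p + q), q)         00001111
step 5: q <- ((u - u) % -3)          00001111
step 6: p <- (p + 1)                 00001111
step 7: eval (p < (1 + (element // 4))) 00001111
step 8: u <- u                       11111111

Answer: 9 steps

p: 1,1,1,1,2,2,2,2
q: 0,0,0,0,0,0,0,0
u: -9,-12,-15,-18,-21,-24,-27,-30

steps = 9; useful = 56; efficiency = 56/72 = 7/9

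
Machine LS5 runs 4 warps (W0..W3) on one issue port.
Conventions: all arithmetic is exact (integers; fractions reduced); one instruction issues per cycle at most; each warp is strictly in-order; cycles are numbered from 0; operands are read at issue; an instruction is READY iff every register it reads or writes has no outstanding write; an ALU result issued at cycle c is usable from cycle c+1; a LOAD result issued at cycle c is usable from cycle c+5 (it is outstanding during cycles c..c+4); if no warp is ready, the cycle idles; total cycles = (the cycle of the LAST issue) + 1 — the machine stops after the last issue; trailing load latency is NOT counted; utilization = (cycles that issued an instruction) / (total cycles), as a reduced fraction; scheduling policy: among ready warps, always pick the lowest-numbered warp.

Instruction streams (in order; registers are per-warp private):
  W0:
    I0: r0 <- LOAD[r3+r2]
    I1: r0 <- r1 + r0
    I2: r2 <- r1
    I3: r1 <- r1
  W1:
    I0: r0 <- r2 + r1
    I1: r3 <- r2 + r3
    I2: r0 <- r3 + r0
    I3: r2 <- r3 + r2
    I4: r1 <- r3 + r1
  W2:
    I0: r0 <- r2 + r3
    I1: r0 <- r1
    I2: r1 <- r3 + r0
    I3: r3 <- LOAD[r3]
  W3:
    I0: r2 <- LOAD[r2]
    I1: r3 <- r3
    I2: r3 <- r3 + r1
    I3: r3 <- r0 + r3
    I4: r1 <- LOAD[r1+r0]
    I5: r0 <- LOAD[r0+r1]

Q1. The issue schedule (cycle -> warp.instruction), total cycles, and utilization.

cycle 0: W0.I0
cycle 1: W1.I0
cycle 2: W1.I1
cycle 3: W1.I2
cycle 4: W1.I3
cycle 5: W0.I1
cycle 6: W0.I2
cycle 7: W0.I3
cycle 8: W1.I4
cycle 9: W2.I0
cycle 10: W2.I1
cycle 11: W2.I2
cycle 12: W2.I3
cycle 13: W3.I0
cycle 14: W3.I1
cycle 15: W3.I2
cycle 16: W3.I3
cycle 17: W3.I4
cycle 18: idle
cycle 19: idle
cycle 20: idle
cycle 21: idle
cycle 22: W3.I5

Answer: 23 cycles, utilization 19/23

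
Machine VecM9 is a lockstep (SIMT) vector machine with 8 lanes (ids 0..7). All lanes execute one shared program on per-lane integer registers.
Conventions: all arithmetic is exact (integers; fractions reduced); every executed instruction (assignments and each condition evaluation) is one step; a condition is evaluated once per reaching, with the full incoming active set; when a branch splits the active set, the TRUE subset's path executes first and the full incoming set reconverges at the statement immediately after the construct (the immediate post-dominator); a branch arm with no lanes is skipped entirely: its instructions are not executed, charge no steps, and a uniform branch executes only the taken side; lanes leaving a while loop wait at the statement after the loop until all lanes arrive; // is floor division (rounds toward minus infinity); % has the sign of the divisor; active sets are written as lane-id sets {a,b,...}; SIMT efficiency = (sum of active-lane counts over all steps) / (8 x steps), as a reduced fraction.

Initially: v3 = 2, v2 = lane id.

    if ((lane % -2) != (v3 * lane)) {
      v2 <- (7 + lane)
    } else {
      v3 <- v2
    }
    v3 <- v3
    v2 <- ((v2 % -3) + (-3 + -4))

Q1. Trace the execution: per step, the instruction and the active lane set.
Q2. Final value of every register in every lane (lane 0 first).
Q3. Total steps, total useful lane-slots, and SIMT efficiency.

step 0: eval ((lane % -2) != (v3 * lane)) {0,1,2,3,4,5,6,7}
step 1: v2 <- (7 + lane)             {1,2,3,4,5,6,7}
step 2: v3 <- v2                     {0}
step 3: v3 <- v3                     {0,1,2,3,4,5,6,7}
step 4: v2 <- ((v2 % -3) + (-3 + -4)) {0,1,2,3,4,5,6,7}

Answer: 5 steps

v3: 0,2,2,2,2,2,2,2
v2: -7,-8,-7,-9,-8,-7,-9,-8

steps = 5; useful = 32; efficiency = 32/40 = 4/5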